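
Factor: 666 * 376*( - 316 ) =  - 2^6*3^2*37^1*47^1*79^1 = - 79131456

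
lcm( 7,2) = 14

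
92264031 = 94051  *981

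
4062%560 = 142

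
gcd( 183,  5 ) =1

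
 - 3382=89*( - 38)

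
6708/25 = 6708/25 = 268.32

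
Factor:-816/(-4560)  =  17/95= 5^(-1)*17^1*19^( - 1)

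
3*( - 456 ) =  - 1368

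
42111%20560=991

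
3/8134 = 3/8134 =0.00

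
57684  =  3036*19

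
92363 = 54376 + 37987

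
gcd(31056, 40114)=1294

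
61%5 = 1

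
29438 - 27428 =2010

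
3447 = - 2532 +5979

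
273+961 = 1234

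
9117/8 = 9117/8 =1139.62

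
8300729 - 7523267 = 777462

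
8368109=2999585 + 5368524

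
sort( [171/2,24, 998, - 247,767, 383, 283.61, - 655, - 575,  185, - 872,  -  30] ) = [ - 872, - 655, - 575, - 247, - 30,24 , 171/2,185, 283.61, 383,767,998] 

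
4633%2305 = 23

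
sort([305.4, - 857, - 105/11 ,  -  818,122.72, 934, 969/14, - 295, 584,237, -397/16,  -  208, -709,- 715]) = [  -  857, - 818 ,-715, - 709,  -  295, - 208, - 397/16,- 105/11,  969/14,122.72, 237,305.4,  584,934]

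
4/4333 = 4/4333 = 0.00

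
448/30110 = 224/15055 =0.01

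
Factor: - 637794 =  - 2^1*3^4*31^1 * 127^1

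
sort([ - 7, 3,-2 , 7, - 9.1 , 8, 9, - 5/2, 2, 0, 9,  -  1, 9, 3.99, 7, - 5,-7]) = [ - 9.1, -7, - 7 ,  -  5, - 5/2, - 2, - 1,0,2, 3, 3.99,7, 7,8,9,9, 9]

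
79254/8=9906 + 3/4= 9906.75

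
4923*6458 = 31792734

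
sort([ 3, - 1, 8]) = [ - 1,3, 8]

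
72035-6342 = 65693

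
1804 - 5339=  - 3535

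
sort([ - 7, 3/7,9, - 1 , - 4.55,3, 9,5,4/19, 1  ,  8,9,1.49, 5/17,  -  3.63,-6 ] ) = [ - 7,  -  6, - 4.55 ,-3.63, - 1, 4/19,5/17, 3/7,1,  1.49,3,5,8, 9,9,9 ]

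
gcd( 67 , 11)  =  1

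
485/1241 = 485/1241=0.39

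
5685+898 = 6583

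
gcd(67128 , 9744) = 24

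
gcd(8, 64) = 8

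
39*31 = 1209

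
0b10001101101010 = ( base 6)105550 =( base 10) 9066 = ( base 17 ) 1E65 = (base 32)8ra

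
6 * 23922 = 143532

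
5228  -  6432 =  - 1204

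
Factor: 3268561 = 29^1  *  41^1*2749^1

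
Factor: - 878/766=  - 383^( - 1 )*439^1 = - 439/383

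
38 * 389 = 14782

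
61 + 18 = 79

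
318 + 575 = 893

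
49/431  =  49/431 =0.11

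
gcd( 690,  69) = 69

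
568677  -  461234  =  107443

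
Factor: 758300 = 2^2 * 5^2 * 7583^1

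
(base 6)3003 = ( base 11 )542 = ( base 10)651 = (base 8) 1213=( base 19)1f5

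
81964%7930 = 2664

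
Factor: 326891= 109^1*2999^1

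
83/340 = 83/340= 0.24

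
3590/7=512 + 6/7 =512.86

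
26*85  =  2210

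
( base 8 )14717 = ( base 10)6607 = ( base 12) 39A7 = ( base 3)100001201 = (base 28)8br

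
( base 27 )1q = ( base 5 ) 203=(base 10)53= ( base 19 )2f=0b110101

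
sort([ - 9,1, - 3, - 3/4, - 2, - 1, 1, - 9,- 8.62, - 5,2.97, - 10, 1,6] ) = [ - 10, - 9, - 9,- 8.62, - 5, - 3, - 2, -1, - 3/4, 1 , 1,1, 2.97, 6 ]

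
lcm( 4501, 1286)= 9002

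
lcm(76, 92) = 1748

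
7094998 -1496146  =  5598852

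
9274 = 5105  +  4169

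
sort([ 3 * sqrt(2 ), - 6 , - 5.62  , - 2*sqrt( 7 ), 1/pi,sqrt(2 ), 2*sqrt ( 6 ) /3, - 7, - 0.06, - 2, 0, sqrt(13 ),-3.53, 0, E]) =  [ - 7, - 6, - 5.62, - 2*sqrt(7 ), - 3.53, - 2, - 0.06,0 , 0, 1/pi , sqrt( 2), 2*sqrt(6)/3, E, sqrt(13), 3*sqrt( 2 )] 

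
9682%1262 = 848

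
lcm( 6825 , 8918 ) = 668850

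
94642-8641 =86001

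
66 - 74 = - 8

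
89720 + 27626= 117346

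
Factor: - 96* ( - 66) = 6336 = 2^6*3^2*11^1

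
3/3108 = 1/1036 = 0.00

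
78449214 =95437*822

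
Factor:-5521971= - 3^1*7^1*13^1*113^1*179^1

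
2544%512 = 496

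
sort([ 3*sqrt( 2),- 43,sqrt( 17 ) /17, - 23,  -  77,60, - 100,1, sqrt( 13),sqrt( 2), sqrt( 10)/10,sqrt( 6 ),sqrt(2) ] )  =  [ - 100, - 77, - 43, - 23,sqrt(17 ) /17,sqrt( 10) /10, 1, sqrt( 2),sqrt( 2), sqrt( 6 ),sqrt( 13), 3*sqrt(2) , 60]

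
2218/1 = 2218 = 2218.00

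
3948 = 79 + 3869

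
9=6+3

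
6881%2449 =1983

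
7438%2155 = 973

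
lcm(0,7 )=0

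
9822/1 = 9822 = 9822.00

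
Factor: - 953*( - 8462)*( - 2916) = - 2^3*3^6* 953^1* 4231^1 = -23515457976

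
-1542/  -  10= 154+1/5 = 154.20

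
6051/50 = 6051/50 = 121.02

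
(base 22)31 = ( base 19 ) 3a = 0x43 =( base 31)25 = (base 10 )67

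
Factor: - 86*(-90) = 7740 = 2^2*3^2*5^1*43^1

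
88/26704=11/3338 = 0.00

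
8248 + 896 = 9144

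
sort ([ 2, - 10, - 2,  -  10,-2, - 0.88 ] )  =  [ - 10, - 10,  -  2,-2 , - 0.88,2]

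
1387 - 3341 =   -  1954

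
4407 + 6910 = 11317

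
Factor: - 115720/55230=  -  2^2*3^(-1 )*7^(-1)*11^1 = -44/21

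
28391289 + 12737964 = 41129253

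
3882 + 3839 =7721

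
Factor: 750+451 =1201^1 = 1201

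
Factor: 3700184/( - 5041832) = - 462523/630229= - 631^1* 733^1*630229^( - 1)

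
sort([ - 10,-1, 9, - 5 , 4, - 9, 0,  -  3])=[ - 10 , - 9,  -  5, - 3, - 1,0,4, 9 ] 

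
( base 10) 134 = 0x86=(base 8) 206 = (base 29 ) 4I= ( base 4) 2012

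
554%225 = 104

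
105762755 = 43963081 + 61799674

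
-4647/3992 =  - 4647/3992 = - 1.16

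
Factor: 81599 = 7^1 * 11657^1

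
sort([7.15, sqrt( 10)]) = [sqrt( 10), 7.15]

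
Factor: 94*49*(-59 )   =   - 271754   =  -2^1*7^2*47^1*59^1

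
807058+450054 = 1257112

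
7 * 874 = 6118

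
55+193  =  248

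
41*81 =3321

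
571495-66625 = 504870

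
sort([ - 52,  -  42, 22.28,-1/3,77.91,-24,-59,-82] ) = [ - 82, - 59,-52, - 42 , - 24, - 1/3 , 22.28, 77.91 ]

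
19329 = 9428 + 9901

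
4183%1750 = 683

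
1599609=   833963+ 765646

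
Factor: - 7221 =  - 3^1 *29^1*83^1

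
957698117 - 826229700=131468417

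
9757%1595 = 187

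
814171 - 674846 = 139325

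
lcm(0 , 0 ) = 0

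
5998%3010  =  2988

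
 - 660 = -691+31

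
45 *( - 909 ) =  - 40905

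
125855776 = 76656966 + 49198810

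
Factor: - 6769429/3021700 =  - 2^( - 2)*5^( - 2 )*11^( - 1)*23^1*41^( - 1)*67^( - 1)*89^1*3307^1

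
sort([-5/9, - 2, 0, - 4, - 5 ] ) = [ - 5, - 4, - 2 ,-5/9,0 ] 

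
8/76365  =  8/76365=0.00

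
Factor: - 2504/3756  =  -2/3 = -  2^1*3^(-1 )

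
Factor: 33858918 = 2^1*3^3*627017^1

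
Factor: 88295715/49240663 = 3^2*5^1*83^( - 1)*101^1*19427^1*593261^ ( - 1) 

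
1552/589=2  +  374/589 =2.63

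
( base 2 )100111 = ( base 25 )1e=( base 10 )39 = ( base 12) 33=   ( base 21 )1i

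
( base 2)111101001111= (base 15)1264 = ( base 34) 3d9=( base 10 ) 3919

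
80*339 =27120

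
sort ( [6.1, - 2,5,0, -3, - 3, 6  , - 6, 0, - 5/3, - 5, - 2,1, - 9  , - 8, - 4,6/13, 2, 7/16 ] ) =[ - 9,-8, - 6, - 5, - 4, - 3,-3, - 2, - 2,-5/3,0,0,7/16, 6/13, 1, 2, 5,6,  6.1]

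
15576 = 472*33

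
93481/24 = 3895 + 1/24 = 3895.04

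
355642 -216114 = 139528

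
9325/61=9325/61 = 152.87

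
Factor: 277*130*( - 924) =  -33273240 =- 2^3*3^1* 5^1 * 7^1*11^1*13^1 * 277^1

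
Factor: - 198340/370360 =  - 211/394 = - 2^( - 1 )*197^(- 1) * 211^1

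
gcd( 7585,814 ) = 37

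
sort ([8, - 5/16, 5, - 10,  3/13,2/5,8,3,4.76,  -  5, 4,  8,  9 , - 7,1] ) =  [ - 10, - 7, - 5, - 5/16,3/13,2/5, 1 , 3 , 4,  4.76 , 5,8,  8,8, 9 ] 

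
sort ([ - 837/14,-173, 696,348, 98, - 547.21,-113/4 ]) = [ -547.21, - 173,  -  837/14, - 113/4, 98,348,696] 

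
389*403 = 156767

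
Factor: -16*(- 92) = 1472 = 2^6* 23^1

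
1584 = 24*66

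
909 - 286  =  623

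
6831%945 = 216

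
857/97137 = 857/97137  =  0.01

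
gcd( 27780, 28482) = 6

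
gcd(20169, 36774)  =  81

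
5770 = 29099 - 23329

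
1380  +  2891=4271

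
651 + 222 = 873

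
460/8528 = 115/2132 = 0.05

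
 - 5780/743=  - 8 + 164/743 = - 7.78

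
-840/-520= 1 + 8/13= 1.62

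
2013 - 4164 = - 2151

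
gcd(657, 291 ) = 3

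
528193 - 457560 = 70633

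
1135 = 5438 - 4303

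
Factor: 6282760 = 2^3*5^1*11^1 * 109^1*131^1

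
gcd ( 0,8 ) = 8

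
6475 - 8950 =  - 2475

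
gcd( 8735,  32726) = 1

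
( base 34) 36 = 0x6C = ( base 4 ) 1230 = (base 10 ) 108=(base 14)7a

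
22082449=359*61511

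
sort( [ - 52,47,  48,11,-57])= [-57, - 52,11,47,48 ]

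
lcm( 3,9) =9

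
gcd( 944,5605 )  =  59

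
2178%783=612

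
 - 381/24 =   -  16 + 1/8 = -15.88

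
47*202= 9494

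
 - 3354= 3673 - 7027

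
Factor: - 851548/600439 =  - 2^2*7^( - 1)*31^ ( - 1)*359^1 * 593^1 * 2767^( - 1 )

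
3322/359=3322/359 = 9.25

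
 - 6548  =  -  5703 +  - 845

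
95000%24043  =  22871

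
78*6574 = 512772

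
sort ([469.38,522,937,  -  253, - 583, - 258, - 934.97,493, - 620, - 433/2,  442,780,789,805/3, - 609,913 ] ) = [ - 934.97, - 620,-609,- 583, - 258, - 253, - 433/2, 805/3,442,469.38, 493,522, 780,789,913,  937 ] 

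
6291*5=31455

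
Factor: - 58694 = - 2^1*29347^1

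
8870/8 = 4435/4 = 1108.75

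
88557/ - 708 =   -  29519/236 = - 125.08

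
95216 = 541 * 176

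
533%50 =33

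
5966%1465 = 106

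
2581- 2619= - 38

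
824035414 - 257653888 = 566381526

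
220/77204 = 55/19301 = 0.00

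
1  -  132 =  - 131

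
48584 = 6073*8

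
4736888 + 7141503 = 11878391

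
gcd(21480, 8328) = 24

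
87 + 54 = 141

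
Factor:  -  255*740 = - 2^2*3^1*5^2 *17^1*37^1 = - 188700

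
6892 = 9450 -2558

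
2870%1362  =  146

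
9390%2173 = 698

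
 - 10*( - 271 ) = 2710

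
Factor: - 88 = - 2^3* 11^1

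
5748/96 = 59+7/8 = 59.88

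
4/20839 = 4/20839 = 0.00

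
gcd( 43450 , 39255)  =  5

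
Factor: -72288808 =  - 2^3*9036101^1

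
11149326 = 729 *15294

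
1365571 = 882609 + 482962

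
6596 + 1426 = 8022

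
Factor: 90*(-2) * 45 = - 8100  =  - 2^2* 3^4*5^2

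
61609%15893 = 13930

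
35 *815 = 28525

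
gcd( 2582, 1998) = 2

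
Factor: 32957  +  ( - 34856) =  - 1899= - 3^2*211^1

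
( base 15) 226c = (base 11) 5539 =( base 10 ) 7302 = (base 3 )101000110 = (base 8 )16206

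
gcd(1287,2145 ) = 429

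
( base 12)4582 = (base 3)101121022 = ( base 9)11538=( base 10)7730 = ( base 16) 1e32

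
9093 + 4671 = 13764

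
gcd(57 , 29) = 1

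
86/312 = 43/156 = 0.28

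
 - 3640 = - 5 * 728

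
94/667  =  94/667=0.14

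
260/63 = 4 + 8/63 = 4.13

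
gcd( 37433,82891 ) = 1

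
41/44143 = 41/44143 = 0.00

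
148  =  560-412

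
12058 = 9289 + 2769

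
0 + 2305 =2305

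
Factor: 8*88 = 704 = 2^6 * 11^1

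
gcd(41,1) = 1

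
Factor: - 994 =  - 2^1 * 7^1*71^1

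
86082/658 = 43041/329= 130.82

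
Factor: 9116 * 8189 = 74650924 = 2^2 *19^1*43^1*53^1*431^1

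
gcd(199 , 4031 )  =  1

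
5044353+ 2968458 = 8012811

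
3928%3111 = 817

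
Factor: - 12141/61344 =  - 2^ ( - 5)*3^ (  -  1 )*19^1=- 19/96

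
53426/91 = 53426/91 = 587.10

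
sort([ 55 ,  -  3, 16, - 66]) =[ - 66, - 3, 16,55]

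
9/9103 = 9/9103 = 0.00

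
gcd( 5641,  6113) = 1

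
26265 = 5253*5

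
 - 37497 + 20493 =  - 17004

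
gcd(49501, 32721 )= 839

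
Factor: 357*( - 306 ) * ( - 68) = 7428456  =  2^3*3^3*7^1*17^3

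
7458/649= 11+29/59 = 11.49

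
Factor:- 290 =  - 2^1*5^1 * 29^1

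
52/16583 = 52/16583 =0.00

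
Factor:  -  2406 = -2^1*3^1*401^1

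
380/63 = 6 + 2/63  =  6.03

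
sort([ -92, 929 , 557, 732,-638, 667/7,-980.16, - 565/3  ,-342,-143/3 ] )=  [  -  980.16, -638,- 342,-565/3,-92, - 143/3, 667/7, 557, 732 , 929 ] 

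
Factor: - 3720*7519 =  - 27970680 = -2^3*3^1*5^1*31^1*73^1*103^1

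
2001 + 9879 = 11880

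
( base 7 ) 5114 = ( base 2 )11011101111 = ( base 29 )236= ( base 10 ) 1775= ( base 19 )4H8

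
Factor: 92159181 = 3^3 * 467^1 *7309^1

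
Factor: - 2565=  - 3^3*5^1*19^1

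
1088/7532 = 272/1883 =0.14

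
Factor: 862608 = 2^4 * 3^1*17971^1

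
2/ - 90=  - 1/45 = -0.02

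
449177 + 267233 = 716410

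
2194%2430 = 2194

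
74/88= 37/44 = 0.84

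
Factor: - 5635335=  - 3^1 * 5^1* 31^1*12119^1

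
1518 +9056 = 10574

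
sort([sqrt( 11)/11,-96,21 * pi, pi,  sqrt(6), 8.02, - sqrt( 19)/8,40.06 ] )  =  [-96,-sqrt (19)/8, sqrt (11)/11, sqrt( 6 ) , pi,8.02, 40.06,  21 * pi ] 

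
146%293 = 146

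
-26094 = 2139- 28233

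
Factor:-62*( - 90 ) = 5580 = 2^2*3^2*5^1 * 31^1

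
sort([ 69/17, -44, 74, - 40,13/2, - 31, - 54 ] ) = [ - 54,-44, - 40, - 31,69/17, 13/2,74] 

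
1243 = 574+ 669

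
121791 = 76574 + 45217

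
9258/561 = 3086/187 = 16.50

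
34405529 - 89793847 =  - 55388318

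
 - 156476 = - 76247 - 80229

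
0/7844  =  0= 0.00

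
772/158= 4+70/79=4.89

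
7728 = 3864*2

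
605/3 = 201+2/3 = 201.67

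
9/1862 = 9/1862= 0.00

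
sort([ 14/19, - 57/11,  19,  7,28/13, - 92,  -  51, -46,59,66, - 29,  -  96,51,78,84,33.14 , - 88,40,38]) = [ -96, - 92, - 88 ,-51, - 46,-29, - 57/11,14/19,28/13, 7, 19,  33.14,38,  40, 51, 59,66, 78,84 ] 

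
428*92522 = 39599416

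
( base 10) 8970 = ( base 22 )ibg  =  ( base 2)10001100001010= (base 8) 21412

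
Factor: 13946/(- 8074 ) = - 11^ ( -1 )*19^1 = - 19/11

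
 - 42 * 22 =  - 924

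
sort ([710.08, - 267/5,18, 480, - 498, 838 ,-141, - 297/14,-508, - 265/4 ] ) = [-508 , - 498, - 141, - 265/4,  -  267/5,  -  297/14, 18,  480,  710.08, 838] 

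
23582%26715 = 23582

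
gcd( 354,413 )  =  59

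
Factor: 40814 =2^1 * 20407^1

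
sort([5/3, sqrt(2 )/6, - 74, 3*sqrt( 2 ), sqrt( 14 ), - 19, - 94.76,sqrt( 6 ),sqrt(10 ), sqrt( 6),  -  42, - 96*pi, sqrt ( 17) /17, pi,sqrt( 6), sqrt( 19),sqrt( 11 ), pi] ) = [ - 96*pi, - 94.76, - 74, - 42, - 19,  sqrt(2)/6, sqrt(17 ) /17, 5/3, sqrt(6), sqrt(6 ),sqrt( 6 ), pi, pi, sqrt(10 ), sqrt( 11), sqrt( 14 ), 3 *sqrt( 2 ),sqrt( 19 ) ] 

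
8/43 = 8/43 = 0.19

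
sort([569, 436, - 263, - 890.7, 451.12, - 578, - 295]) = [ - 890.7, - 578, -295,-263, 436,451.12,  569 ]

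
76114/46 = 38057/23 = 1654.65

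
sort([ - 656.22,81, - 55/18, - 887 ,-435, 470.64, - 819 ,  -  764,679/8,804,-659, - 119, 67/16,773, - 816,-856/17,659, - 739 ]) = [-887,-819 ,-816,  -  764, - 739,  -  659 , -656.22, -435,-119, -856/17,- 55/18,67/16, 81,679/8, 470.64,  659,773,804] 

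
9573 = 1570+8003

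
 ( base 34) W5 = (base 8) 2105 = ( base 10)1093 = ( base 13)661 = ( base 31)148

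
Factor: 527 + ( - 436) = 91 = 7^1*13^1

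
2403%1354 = 1049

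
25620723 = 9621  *2663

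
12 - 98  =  -86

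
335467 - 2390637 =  - 2055170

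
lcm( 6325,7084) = 177100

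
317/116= 317/116 = 2.73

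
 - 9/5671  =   - 9/5671=- 0.00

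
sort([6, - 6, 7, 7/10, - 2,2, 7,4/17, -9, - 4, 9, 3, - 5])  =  [ - 9, - 6, - 5, - 4,- 2,4/17, 7/10,2, 3,  6 , 7,7, 9 ]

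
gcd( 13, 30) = 1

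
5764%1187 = 1016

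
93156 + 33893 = 127049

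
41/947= 41/947 = 0.04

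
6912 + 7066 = 13978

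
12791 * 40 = 511640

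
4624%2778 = 1846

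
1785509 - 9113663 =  - 7328154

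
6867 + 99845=106712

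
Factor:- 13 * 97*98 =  - 2^1*7^2*13^1*97^1  =  -123578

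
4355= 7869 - 3514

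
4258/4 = 2129/2 = 1064.50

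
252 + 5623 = 5875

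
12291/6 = 2048 + 1/2 = 2048.50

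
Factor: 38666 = 2^1*19333^1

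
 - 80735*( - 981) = 79201035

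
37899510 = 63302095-25402585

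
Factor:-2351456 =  - 2^5*73483^1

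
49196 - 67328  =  -18132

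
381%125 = 6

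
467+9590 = 10057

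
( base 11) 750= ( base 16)386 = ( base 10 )902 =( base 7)2426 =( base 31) T3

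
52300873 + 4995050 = 57295923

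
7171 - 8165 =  - 994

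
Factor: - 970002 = - 2^1*3^3 * 11^1*23^1*71^1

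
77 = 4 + 73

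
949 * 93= 88257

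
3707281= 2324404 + 1382877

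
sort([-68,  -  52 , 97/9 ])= [ - 68, - 52,97/9 ] 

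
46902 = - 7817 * ( - 6 )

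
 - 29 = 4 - 33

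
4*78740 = 314960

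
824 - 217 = 607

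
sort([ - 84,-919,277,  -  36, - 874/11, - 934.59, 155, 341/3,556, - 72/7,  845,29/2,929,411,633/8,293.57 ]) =[ - 934.59,-919, - 84, - 874/11,  -  36, - 72/7 , 29/2,633/8,  341/3,155, 277,  293.57,411, 556, 845, 929] 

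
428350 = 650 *659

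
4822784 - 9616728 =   -  4793944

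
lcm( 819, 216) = 19656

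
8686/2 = 4343  =  4343.00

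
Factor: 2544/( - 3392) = - 2^( - 2 )*3^1 =- 3/4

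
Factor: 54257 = 7^1 * 23^1  *337^1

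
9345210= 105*89002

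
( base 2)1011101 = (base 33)2R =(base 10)93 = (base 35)2N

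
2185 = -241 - - 2426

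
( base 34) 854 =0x24CE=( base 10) 9422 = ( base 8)22316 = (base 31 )9OT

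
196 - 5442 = -5246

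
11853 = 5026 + 6827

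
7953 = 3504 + 4449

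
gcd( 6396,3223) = 1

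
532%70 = 42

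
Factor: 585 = 3^2*5^1*13^1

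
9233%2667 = 1232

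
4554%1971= 612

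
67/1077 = 67/1077 = 0.06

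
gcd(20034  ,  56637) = 63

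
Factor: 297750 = 2^1*3^1*5^3*397^1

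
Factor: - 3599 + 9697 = 2^1*3049^1 = 6098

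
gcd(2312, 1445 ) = 289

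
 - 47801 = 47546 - 95347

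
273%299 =273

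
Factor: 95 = 5^1*19^1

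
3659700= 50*73194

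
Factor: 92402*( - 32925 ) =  - 2^1 * 3^1*5^2*47^1*439^1*983^1 = - 3042335850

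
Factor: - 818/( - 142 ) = 409/71 = 71^(-1) * 409^1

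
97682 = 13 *7514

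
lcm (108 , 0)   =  0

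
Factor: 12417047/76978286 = 2^( - 1 )*7^( - 1)* 11^( - 1)*23^( - 1)*103^( - 1 )*211^(  -  1)*293^1*42379^1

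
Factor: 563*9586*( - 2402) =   -  12963397036 = - 2^2*563^1*1201^1*4793^1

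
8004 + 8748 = 16752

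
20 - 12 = 8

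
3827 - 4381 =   -  554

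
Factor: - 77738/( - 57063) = 2^1*3^(- 1) * 23^( - 1)*47^1  =  94/69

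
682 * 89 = 60698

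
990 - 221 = 769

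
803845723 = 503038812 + 300806911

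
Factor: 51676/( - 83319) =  - 2^2*3^( -1)*12919^1 * 27773^ ( - 1)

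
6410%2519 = 1372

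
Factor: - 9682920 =  -  2^3*3^2*5^1*13^1*2069^1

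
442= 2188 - 1746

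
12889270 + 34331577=47220847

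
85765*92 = 7890380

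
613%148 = 21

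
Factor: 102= 2^1 *3^1*17^1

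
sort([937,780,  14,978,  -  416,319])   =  [ - 416,14,319,780,937,  978]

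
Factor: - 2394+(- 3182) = - 2^3 * 17^1 *41^1 = -  5576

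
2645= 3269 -624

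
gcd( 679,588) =7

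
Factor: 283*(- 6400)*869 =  - 1573932800 = - 2^8 * 5^2* 11^1*79^1 *283^1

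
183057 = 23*7959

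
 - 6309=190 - 6499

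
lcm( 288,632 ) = 22752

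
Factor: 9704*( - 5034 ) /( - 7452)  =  4070828/621  =  2^2* 3^(-3)*23^( - 1) * 839^1*1213^1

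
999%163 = 21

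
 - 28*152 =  - 4256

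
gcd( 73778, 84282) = 2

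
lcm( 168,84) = 168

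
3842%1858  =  126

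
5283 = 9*587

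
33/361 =33/361= 0.09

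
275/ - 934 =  - 275/934 = - 0.29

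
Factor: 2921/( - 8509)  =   - 23/67 = - 23^1*67^ ( - 1)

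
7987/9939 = 7987/9939 = 0.80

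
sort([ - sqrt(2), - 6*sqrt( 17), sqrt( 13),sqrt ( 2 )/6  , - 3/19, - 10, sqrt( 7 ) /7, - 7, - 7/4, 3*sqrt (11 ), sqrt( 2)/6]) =[ - 6* sqrt (17 ), - 10, - 7, - 7/4, - sqrt(2 ) , - 3/19, sqrt( 2 )/6, sqrt(2 )/6, sqrt(7) /7,sqrt( 13 ),3*sqrt( 11)]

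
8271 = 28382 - 20111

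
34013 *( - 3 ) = -102039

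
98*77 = 7546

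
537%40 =17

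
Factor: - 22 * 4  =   - 2^3*11^1 = - 88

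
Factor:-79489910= - 2^1*5^1* 7948991^1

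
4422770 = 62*71335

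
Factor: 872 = 2^3*109^1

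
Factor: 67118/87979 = 2^1*37^1* 97^( - 1) = 74/97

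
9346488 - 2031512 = 7314976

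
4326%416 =166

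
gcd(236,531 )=59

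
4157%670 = 137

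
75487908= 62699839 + 12788069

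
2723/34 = 80 + 3/34 = 80.09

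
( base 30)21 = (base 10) 61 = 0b111101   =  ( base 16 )3d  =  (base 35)1Q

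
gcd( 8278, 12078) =2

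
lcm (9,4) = 36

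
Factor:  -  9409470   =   - 2^1*3^1*5^1 * 7^2*37^1*173^1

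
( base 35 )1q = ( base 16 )3D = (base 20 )31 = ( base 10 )61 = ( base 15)41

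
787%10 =7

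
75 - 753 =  - 678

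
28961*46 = 1332206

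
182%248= 182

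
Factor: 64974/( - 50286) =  - 7^2*13^1*17^( - 1)*29^( - 1) = - 637/493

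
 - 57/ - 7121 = 57/7121 = 0.01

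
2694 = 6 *449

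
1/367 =1/367 =0.00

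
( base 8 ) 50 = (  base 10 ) 40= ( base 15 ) 2a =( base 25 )1f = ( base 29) 1b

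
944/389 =944/389 = 2.43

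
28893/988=28893/988=29.24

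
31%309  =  31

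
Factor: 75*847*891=3^5*5^2*7^1*11^3 =56600775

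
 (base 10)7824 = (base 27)AJL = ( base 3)101201210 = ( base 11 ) 5973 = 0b1111010010000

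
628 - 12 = 616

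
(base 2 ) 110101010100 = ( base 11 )2622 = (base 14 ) 135A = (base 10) 3412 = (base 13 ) 1726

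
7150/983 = 7 + 269/983 = 7.27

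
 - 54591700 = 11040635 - 65632335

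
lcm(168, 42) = 168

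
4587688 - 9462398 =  - 4874710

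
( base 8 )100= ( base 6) 144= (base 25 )2e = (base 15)44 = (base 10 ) 64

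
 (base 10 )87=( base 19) 4b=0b1010111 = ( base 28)33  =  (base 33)2L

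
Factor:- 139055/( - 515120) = 2^ ( -4 ) * 7^1*29^1 * 47^( - 1 )= 203/752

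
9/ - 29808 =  - 1 + 3311/3312 = - 0.00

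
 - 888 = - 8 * 111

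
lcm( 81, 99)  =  891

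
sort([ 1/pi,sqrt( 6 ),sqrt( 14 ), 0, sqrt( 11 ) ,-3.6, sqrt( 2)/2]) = [-3.6,0,1/pi,sqrt( 2)/2,sqrt( 6), sqrt( 11),sqrt( 14) ] 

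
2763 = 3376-613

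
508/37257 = 508/37257 =0.01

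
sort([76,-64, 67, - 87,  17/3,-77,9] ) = [- 87,-77,-64,17/3,9,67, 76]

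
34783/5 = 34783/5 = 6956.60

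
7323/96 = 76 + 9/32 = 76.28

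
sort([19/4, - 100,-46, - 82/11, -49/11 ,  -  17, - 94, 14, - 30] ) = [ - 100, - 94, - 46, - 30, - 17, - 82/11, - 49/11, 19/4 , 14] 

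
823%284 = 255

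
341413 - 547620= - 206207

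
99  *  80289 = 7948611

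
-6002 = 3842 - 9844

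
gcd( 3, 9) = 3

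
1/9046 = 1/9046 =0.00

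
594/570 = 1 + 4/95 = 1.04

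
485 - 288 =197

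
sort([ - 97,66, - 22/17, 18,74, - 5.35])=[ - 97 , - 5.35, - 22/17,18,66, 74]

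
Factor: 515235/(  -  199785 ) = -49/19 = - 7^2 * 19^( - 1)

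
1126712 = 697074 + 429638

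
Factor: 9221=9221^1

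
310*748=231880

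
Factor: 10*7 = 2^1*5^1 * 7^1 = 70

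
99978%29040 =12858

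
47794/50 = 23897/25 = 955.88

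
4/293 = 4/293 = 0.01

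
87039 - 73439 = 13600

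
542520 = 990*548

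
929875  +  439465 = 1369340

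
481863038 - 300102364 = 181760674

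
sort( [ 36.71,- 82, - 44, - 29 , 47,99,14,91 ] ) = [-82, - 44, - 29,14, 36.71,47,91,  99 ]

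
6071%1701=968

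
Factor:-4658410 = - 2^1*5^1*465841^1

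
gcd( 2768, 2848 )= 16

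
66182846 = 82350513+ - 16167667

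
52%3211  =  52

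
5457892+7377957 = 12835849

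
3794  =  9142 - 5348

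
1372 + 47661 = 49033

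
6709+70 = 6779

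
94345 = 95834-1489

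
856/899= 856/899 = 0.95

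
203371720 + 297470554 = 500842274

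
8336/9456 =521/591 = 0.88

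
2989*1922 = 5744858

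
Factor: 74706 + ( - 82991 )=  - 8285 = - 5^1 * 1657^1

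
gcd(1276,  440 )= 44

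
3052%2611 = 441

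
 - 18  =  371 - 389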